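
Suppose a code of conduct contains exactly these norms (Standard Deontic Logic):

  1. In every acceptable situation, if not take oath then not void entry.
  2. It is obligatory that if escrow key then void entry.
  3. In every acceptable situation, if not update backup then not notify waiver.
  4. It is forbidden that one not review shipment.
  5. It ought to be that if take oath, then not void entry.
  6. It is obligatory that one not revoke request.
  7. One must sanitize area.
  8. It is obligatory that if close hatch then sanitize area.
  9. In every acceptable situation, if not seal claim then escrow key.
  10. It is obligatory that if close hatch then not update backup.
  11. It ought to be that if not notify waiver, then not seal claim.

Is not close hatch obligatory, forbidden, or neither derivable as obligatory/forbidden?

Premises 5 and 1 cover both cases: O(take_oath → ¬void_entry) and O(¬take_oath → ¬void_entry). Since take_oath ∨ ¬take_oath is a tautology, O(¬void_entry) follows.
The contrapositive of premise 2 (O(escrow_key → void_entry)) is O(¬void_entry → ¬escrow_key), and O(¬void_entry) is already established, so O(¬escrow_key).
Premise 9 is O(¬seal_claim → escrow_key); contrapositively O(¬escrow_key → seal_claim). Since O(¬escrow_key) holds, K gives O(seal_claim).
Premise 11 is O(¬notify_waiver → ¬seal_claim); contrapositively O(seal_claim → notify_waiver). Since O(seal_claim) holds, K gives O(notify_waiver).
Premise 3, O(¬update_backup → ¬notify_waiver), contraposes to O(notify_waiver → update_backup); with O(notify_waiver) we get O(update_backup).
Premise 10 is O(close_hatch → ¬update_backup); contrapositively O(update_backup → ¬close_hatch). Since O(update_backup) holds, K gives O(¬close_hatch).
Premises 4, 6, 7, 8 do not contribute to this derivation.
Hence ¬close_hatch is obligatory.

Obligatory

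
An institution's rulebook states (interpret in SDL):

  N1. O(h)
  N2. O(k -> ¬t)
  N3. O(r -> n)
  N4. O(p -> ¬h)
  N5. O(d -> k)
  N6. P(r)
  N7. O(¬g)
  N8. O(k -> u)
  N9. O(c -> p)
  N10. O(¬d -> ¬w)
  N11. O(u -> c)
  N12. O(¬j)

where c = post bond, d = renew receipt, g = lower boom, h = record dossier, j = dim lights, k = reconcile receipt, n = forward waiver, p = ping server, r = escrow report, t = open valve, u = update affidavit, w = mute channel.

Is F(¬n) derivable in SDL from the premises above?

No

Premise 3 is O(r -> n), but O(r) is not derivable from the premises (the permission P(r) asserts only ¬O(¬r), not O(r)), so it does not yield O(n).
No other premise forces O(n). An ideal world satisfying every premise can still have ¬n true, so F(¬n) is not derivable.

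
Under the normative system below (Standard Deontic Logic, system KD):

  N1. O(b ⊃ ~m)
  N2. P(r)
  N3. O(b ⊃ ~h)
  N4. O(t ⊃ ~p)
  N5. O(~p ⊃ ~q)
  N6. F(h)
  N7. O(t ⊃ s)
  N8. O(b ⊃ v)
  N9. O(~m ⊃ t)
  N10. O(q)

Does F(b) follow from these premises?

Premise 10 states O(q) outright.
Premise 5, O(~p ⊃ ~q), contraposes to O(q ⊃ p); with O(q) we get O(p).
Premise 4 is O(t ⊃ ~p); contrapositively O(p ⊃ ~t). Since O(p) holds, K gives O(~t).
Premise 9, O(~m ⊃ t), contraposes to O(~t ⊃ m); with O(~t) we get O(m).
Premise 1, O(b ⊃ ~m), contraposes to O(m ⊃ ~b); with O(m) we get O(~b).
Premises 2, 3, 6, 7, 8 do not contribute to this derivation.
So O(~b) holds, i.e. F(b). The claim follows.

Yes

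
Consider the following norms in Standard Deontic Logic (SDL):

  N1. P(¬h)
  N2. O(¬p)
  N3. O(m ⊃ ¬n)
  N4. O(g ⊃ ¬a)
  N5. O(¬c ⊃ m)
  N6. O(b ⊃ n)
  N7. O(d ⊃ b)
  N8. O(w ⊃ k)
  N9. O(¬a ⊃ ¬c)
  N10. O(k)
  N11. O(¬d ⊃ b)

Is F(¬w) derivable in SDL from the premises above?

Premise 8 is O(w ⊃ k); even if O(k) held, inferring O(w) would be affirming the consequent — invalid.
No other premise forces O(w). An ideal world satisfying every premise can still have ¬w true, so F(¬w) is not derivable.

No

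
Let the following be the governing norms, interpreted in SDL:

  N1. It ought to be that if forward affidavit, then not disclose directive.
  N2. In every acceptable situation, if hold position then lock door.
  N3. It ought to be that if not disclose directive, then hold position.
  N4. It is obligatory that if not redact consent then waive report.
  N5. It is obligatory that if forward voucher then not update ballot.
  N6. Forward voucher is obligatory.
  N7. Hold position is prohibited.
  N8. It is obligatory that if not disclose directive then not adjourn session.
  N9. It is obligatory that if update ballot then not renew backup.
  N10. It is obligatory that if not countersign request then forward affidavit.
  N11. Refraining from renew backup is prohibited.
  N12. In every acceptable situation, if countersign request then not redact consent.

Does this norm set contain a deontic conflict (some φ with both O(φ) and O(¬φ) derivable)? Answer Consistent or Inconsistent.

Premise 9 is O(update_ballot → ¬renew_backup), but O(update_ballot) is not derivable from the premises, so it does not yield O(¬renew_backup).
So O(¬renew_backup) is not derivable, and the apparent clash with O(renew_backup) does not arise.
A world satisfying every obligation exists (e.g. adjourn_session=false, countersign_request=true, disclose_directive=true, forward_affidavit=false, forward_voucher=true, hold_position=false, lock_door=false, redact_consent=false, renew_backup=true, update_ballot=false, waive_report=true); no atom is both obligatory and forbidden, so the set is consistent.

Consistent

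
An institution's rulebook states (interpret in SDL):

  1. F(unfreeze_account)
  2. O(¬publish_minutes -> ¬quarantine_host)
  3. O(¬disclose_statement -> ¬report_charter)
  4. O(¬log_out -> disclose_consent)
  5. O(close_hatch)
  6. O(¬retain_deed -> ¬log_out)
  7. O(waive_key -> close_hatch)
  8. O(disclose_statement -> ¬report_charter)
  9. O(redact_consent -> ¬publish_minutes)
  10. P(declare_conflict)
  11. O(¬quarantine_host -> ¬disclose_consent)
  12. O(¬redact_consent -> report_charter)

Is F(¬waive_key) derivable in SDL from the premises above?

No

Premise 7 is O(waive_key -> close_hatch); even if O(close_hatch) held, inferring O(waive_key) would be affirming the consequent — invalid.
No other premise forces O(waive_key). An ideal world satisfying every premise can still have ¬waive_key true, so F(¬waive_key) is not derivable.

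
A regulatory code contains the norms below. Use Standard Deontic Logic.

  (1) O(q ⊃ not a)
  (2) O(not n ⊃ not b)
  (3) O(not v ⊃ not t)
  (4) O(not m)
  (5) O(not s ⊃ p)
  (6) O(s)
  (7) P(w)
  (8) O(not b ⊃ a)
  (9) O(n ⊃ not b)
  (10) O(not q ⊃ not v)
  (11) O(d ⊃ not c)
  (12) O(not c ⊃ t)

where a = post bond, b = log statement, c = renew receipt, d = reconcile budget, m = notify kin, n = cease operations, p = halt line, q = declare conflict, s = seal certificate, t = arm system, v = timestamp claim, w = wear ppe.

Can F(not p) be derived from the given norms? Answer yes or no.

No

Premise 5 is O(not s ⊃ p), but O(not s) is not derivable from the premises, so it does not yield O(p).
No other premise forces O(p). An ideal world satisfying every premise can still have not p true, so F(not p) is not derivable.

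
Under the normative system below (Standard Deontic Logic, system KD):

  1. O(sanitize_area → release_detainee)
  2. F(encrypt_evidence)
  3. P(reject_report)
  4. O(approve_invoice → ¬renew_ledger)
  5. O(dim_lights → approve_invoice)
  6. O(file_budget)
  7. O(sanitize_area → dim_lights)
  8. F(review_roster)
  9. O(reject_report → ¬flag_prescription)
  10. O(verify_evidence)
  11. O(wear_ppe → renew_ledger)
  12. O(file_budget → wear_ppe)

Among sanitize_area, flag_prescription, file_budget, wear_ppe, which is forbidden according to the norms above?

sanitize_area

Premise 6 gives O(file_budget).
With premise 12, O(file_budget → wear_ppe), the K-axiom yields O(wear_ppe).
With premise 11, O(wear_ppe → renew_ledger), the K-axiom yields O(renew_ledger).
Premise 4 is O(approve_invoice → ¬renew_ledger); contrapositively O(renew_ledger → ¬approve_invoice). Since O(renew_ledger) holds, K gives O(¬approve_invoice).
Premise 5, O(dim_lights → approve_invoice), contraposes to O(¬approve_invoice → ¬dim_lights); with O(¬approve_invoice) we get O(¬dim_lights).
Premise 7 is O(sanitize_area → dim_lights); contrapositively O(¬dim_lights → ¬sanitize_area). Since O(¬dim_lights) holds, K gives O(¬sanitize_area).
So O(¬sanitize_area) holds, i.e. sanitize_area is forbidden. None of the other listed options is forbidden under the premises.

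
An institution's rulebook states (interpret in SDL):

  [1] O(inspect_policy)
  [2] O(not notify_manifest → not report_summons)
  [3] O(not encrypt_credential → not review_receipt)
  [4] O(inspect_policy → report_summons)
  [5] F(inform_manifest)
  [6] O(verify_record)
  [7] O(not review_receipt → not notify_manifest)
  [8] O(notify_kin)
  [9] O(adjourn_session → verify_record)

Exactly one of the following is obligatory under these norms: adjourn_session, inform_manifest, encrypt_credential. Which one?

encrypt_credential

From premise 1 we have O(inspect_policy).
Premise 4 is O(inspect_policy → report_summons); since O(inspect_policy), deontic closure gives O(report_summons).
The contrapositive of premise 2 (O(not notify_manifest → not report_summons)) is O(report_summons → notify_manifest), and O(report_summons) is already established, so O(notify_manifest).
The contrapositive of premise 7 (O(not review_receipt → not notify_manifest)) is O(notify_manifest → review_receipt), and O(notify_manifest) is already established, so O(review_receipt).
Premise 3 is O(not encrypt_credential → not review_receipt); contrapositively O(review_receipt → encrypt_credential). Since O(review_receipt) holds, K gives O(encrypt_credential).
So O(encrypt_credential) holds — encrypt_credential is obligatory. None of the other listed options is made obligatory by any chain of premises.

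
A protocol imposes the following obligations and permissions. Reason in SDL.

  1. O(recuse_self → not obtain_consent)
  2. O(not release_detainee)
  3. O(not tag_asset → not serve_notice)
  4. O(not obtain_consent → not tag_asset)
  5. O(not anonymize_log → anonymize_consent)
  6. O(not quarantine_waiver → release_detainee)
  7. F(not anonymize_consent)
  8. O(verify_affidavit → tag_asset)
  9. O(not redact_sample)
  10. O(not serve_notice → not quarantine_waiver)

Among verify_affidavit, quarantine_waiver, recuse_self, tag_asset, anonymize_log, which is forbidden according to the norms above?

Premise 2 states O(not release_detainee) outright.
The contrapositive of premise 6 (O(not quarantine_waiver → release_detainee)) is O(not release_detainee → quarantine_waiver), and O(not release_detainee) is already established, so O(quarantine_waiver).
Premise 10, O(not serve_notice → not quarantine_waiver), contraposes to O(quarantine_waiver → serve_notice); with O(quarantine_waiver) we get O(serve_notice).
Premise 3 is O(not tag_asset → not serve_notice); contrapositively O(serve_notice → tag_asset). Since O(serve_notice) holds, K gives O(tag_asset).
Premise 4, O(not obtain_consent → not tag_asset), contraposes to O(tag_asset → obtain_consent); with O(tag_asset) we get O(obtain_consent).
Premise 1, O(recuse_self → not obtain_consent), contraposes to O(obtain_consent → not recuse_self); with O(obtain_consent) we get O(not recuse_self).
So O(not recuse_self) holds, i.e. recuse_self is forbidden. None of the other listed options is forbidden under the premises.

recuse_self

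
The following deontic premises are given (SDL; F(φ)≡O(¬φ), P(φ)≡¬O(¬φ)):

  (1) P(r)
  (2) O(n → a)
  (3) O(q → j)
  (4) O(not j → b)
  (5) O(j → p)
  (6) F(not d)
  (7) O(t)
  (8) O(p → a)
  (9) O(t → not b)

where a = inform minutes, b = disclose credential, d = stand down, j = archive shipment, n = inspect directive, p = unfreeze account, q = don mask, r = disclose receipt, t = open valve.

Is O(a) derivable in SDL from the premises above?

From premise 7 we have O(t).
Premise 9 is O(t → not b); since O(t), deontic closure gives O(not b).
Premise 4 is O(not j → b); contrapositively O(not b → j). Since O(not b) holds, K gives O(j).
From O(j) and premise 5, O(j → p), we obtain O(p).
From O(p) and premise 8, O(p → a), we obtain O(a).
Premises 1, 2, 3, 6 do not contribute to this derivation.
So O(a) follows.

Yes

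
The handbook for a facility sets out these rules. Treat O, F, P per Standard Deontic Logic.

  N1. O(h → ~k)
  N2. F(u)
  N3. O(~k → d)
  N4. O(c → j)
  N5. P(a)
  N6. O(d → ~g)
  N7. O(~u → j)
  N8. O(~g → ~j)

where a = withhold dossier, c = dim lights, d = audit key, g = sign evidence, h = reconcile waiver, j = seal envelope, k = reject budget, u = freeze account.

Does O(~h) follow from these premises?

Yes

Premise 2, F(u), is equivalent to O(~u).
From O(~u) and premise 7, O(~u → j), we obtain O(j).
Premise 8 is O(~g → ~j); contrapositively O(j → g). Since O(j) holds, K gives O(g).
The contrapositive of premise 6 (O(d → ~g)) is O(g → ~d), and O(g) is already established, so O(~d).
Premise 3, O(~k → d), contraposes to O(~d → k); with O(~d) we get O(k).
The contrapositive of premise 1 (O(h → ~k)) is O(k → ~h), and O(k) is already established, so O(~h).
Premises 4, 5 do not contribute to this derivation.
So O(~h) follows.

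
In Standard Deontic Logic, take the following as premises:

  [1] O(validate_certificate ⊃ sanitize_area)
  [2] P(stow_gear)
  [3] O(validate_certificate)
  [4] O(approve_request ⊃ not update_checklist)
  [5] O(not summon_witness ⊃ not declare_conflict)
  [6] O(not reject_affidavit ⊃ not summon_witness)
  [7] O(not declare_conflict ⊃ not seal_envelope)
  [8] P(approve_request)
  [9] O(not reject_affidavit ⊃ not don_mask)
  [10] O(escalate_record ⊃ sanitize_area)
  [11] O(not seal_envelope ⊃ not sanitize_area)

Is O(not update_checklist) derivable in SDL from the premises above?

No

Premise 4 is O(approve_request ⊃ not update_checklist), but O(approve_request) is not derivable from the premises (the permission P(approve_request) asserts only not O(not approve_request), not O(approve_request)), so it does not yield O(not update_checklist).
No other premise forces O(not update_checklist). An ideal world satisfying every premise can still have not update_checklist false, so O(not update_checklist) is not derivable.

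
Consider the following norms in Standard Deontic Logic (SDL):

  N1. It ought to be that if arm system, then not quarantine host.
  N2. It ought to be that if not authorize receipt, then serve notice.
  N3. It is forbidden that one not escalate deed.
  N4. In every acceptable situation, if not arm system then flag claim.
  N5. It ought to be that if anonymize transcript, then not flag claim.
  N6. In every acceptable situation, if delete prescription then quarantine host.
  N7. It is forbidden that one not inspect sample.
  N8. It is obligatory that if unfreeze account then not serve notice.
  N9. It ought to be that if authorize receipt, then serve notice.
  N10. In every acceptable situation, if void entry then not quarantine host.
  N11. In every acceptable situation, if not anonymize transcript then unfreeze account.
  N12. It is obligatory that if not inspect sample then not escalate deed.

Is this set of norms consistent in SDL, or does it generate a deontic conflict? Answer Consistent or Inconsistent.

Consistent

Premise 12 is O(¬inspect_sample → ¬escalate_deed), but O(¬inspect_sample) is not derivable from the premises, so it does not yield O(¬escalate_deed).
So O(¬escalate_deed) is not derivable, and the apparent clash with O(escalate_deed) does not arise.
A world satisfying every obligation exists (e.g. anonymize_transcript=true, arm_system=true, authorize_receipt=false, delete_prescription=false, escalate_deed=true, flag_claim=false, inspect_sample=true, quarantine_host=false, serve_notice=true, unfreeze_account=false, void_entry=false); no atom is both obligatory and forbidden, so the set is consistent.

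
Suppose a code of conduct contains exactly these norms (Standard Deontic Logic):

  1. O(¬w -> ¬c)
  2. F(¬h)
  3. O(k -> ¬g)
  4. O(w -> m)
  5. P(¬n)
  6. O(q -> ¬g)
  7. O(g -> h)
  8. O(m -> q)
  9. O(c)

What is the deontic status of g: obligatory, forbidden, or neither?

Premise 9 states O(c) outright.
Premise 1, O(¬w -> ¬c), contraposes to O(c -> w); with O(c) we get O(w).
From O(w) and premise 4, O(w -> m), we obtain O(m).
Premise 8 is O(m -> q); since O(m), deontic closure gives O(q).
Premise 6 is O(q -> ¬g); since O(q), deontic closure gives O(¬g).
Premises 2, 3, 5, 7 do not contribute to this derivation.
Thus O(¬g), which is F(g): g is forbidden.

Forbidden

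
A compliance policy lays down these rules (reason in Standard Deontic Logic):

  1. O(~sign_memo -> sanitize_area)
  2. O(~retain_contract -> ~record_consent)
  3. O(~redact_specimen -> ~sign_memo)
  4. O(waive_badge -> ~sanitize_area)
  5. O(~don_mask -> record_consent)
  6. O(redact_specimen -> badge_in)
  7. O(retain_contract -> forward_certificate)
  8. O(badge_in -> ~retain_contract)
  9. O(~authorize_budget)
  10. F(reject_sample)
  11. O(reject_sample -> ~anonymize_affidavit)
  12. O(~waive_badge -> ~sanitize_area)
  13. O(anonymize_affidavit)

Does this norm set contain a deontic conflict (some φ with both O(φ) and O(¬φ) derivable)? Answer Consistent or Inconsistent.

Premise 11 is O(reject_sample -> ~anonymize_affidavit), but O(reject_sample) is not derivable from the premises, so it does not yield O(~anonymize_affidavit).
So O(~anonymize_affidavit) is not derivable, and the apparent clash with O(anonymize_affidavit) does not arise.
A world satisfying every obligation exists (e.g. anonymize_affidavit=true, authorize_budget=false, badge_in=true, don_mask=true, forward_certificate=false, record_consent=false, redact_specimen=true, reject_sample=false, retain_contract=false, sanitize_area=false, sign_memo=true, waive_badge=false); no atom is both obligatory and forbidden, so the set is consistent.

Consistent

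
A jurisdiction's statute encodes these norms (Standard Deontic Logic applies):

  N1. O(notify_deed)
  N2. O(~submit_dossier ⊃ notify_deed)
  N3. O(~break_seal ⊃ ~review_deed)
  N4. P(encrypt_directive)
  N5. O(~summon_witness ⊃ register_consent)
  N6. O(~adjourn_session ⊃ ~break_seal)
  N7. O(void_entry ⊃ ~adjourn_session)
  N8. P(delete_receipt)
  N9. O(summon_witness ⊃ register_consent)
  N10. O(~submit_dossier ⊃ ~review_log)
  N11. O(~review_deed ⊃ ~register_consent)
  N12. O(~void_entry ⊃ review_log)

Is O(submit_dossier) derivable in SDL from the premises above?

Yes

Premises 5 and 9 are O(~summon_witness ⊃ register_consent) and O(summon_witness ⊃ register_consent); every ideal world satisfies ~summon_witness or summon_witness, so in either case register_consent holds — hence O(register_consent).
The contrapositive of premise 11 (O(~review_deed ⊃ ~register_consent)) is O(register_consent ⊃ review_deed), and O(register_consent) is already established, so O(review_deed).
Premise 3, O(~break_seal ⊃ ~review_deed), contraposes to O(review_deed ⊃ break_seal); with O(review_deed) we get O(break_seal).
The contrapositive of premise 6 (O(~adjourn_session ⊃ ~break_seal)) is O(break_seal ⊃ adjourn_session), and O(break_seal) is already established, so O(adjourn_session).
Premise 7 is O(void_entry ⊃ ~adjourn_session); contrapositively O(adjourn_session ⊃ ~void_entry). Since O(adjourn_session) holds, K gives O(~void_entry).
Applying K to premise 12 (O(~void_entry ⊃ review_log)) and O(~void_entry) yields O(review_log).
The contrapositive of premise 10 (O(~submit_dossier ⊃ ~review_log)) is O(review_log ⊃ submit_dossier), and O(review_log) is already established, so O(submit_dossier).
Premises 1, 2, 4, 8 do not contribute to this derivation.
So O(submit_dossier) follows.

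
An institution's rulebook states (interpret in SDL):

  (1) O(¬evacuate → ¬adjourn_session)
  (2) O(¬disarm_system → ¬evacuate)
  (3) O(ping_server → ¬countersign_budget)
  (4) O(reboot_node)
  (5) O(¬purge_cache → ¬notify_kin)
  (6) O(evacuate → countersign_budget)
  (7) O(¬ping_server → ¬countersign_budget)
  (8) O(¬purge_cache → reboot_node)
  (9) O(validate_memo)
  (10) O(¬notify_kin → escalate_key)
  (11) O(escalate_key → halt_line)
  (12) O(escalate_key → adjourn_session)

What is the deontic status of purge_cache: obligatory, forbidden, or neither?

Obligatory

Premises 3 and 7 are O(ping_server → ¬countersign_budget) and O(¬ping_server → ¬countersign_budget); every ideal world satisfies ping_server or ¬ping_server, so in either case ¬countersign_budget holds — hence O(¬countersign_budget).
Premise 6, O(evacuate → countersign_budget), contraposes to O(¬countersign_budget → ¬evacuate); with O(¬countersign_budget) we get O(¬evacuate).
Premise 1 is O(¬evacuate → ¬adjourn_session); since O(¬evacuate), deontic closure gives O(¬adjourn_session).
Premise 12, O(escalate_key → adjourn_session), contraposes to O(¬adjourn_session → ¬escalate_key); with O(¬adjourn_session) we get O(¬escalate_key).
The contrapositive of premise 10 (O(¬notify_kin → escalate_key)) is O(¬escalate_key → notify_kin), and O(¬escalate_key) is already established, so O(notify_kin).
Premise 5 is O(¬purge_cache → ¬notify_kin); contrapositively O(notify_kin → purge_cache). Since O(notify_kin) holds, K gives O(purge_cache).
Premises 2, 4, 8, 9, 11 do not contribute to this derivation.
Hence purge_cache is obligatory.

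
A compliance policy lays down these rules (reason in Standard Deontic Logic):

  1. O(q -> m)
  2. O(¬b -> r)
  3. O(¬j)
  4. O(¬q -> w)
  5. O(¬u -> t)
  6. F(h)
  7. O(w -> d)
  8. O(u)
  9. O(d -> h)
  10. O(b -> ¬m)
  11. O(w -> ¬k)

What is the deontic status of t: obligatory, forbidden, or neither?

Neither

Premise 5 is O(¬u -> t), but O(¬u) is not derivable from the premises, so it does not yield O(t).
No premise or chain of K-axiom applications forces O(t), and none forces O(¬t). So t is neither obligatory nor forbidden under these norms.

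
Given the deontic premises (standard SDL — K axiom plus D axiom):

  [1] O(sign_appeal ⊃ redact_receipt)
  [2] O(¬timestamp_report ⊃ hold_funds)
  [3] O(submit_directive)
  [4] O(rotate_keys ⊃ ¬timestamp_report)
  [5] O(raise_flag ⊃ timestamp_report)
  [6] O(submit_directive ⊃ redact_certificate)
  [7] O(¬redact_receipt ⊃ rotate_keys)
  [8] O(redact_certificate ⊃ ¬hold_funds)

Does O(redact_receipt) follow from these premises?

Premise 3 gives O(submit_directive).
With premise 6, O(submit_directive ⊃ redact_certificate), the K-axiom yields O(redact_certificate).
Premise 8 is O(redact_certificate ⊃ ¬hold_funds); since O(redact_certificate), deontic closure gives O(¬hold_funds).
The contrapositive of premise 2 (O(¬timestamp_report ⊃ hold_funds)) is O(¬hold_funds ⊃ timestamp_report), and O(¬hold_funds) is already established, so O(timestamp_report).
Premise 4 is O(rotate_keys ⊃ ¬timestamp_report); contrapositively O(timestamp_report ⊃ ¬rotate_keys). Since O(timestamp_report) holds, K gives O(¬rotate_keys).
Premise 7 is O(¬redact_receipt ⊃ rotate_keys); contrapositively O(¬rotate_keys ⊃ redact_receipt). Since O(¬rotate_keys) holds, K gives O(redact_receipt).
Premises 1, 5 do not contribute to this derivation.
So O(redact_receipt) follows.

Yes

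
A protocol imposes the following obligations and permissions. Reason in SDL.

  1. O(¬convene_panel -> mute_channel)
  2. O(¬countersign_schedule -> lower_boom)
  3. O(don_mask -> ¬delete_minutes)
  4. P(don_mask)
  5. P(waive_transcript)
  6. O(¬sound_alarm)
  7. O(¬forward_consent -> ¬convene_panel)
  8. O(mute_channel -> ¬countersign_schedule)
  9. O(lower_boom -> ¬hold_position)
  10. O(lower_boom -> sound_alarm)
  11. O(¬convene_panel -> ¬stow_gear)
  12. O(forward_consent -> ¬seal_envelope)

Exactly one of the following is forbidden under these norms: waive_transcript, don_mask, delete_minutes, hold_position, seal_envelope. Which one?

seal_envelope

From premise 6 we have O(¬sound_alarm).
Premise 10 is O(lower_boom -> sound_alarm); contrapositively O(¬sound_alarm -> ¬lower_boom). Since O(¬sound_alarm) holds, K gives O(¬lower_boom).
Premise 2, O(¬countersign_schedule -> lower_boom), contraposes to O(¬lower_boom -> countersign_schedule); with O(¬lower_boom) we get O(countersign_schedule).
The contrapositive of premise 8 (O(mute_channel -> ¬countersign_schedule)) is O(countersign_schedule -> ¬mute_channel), and O(countersign_schedule) is already established, so O(¬mute_channel).
The contrapositive of premise 1 (O(¬convene_panel -> mute_channel)) is O(¬mute_channel -> convene_panel), and O(¬mute_channel) is already established, so O(convene_panel).
The contrapositive of premise 7 (O(¬forward_consent -> ¬convene_panel)) is O(convene_panel -> forward_consent), and O(convene_panel) is already established, so O(forward_consent).
Applying K to premise 12 (O(forward_consent -> ¬seal_envelope)) and O(forward_consent) yields O(¬seal_envelope).
So O(¬seal_envelope) holds, i.e. seal_envelope is forbidden. None of the other listed options is forbidden under the premises.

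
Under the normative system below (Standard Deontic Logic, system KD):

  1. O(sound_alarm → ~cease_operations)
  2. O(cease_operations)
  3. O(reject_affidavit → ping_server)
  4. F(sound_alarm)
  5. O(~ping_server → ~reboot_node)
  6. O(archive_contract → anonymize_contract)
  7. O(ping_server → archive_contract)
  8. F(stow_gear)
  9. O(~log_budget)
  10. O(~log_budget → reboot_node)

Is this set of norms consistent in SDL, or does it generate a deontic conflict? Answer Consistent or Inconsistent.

Consistent

Premise 1 is O(sound_alarm → ~cease_operations), but O(sound_alarm) is not derivable from the premises, so it does not yield O(~cease_operations).
So O(~cease_operations) is not derivable, and the apparent clash with O(cease_operations) does not arise.
A world satisfying every obligation exists (e.g. anonymize_contract=true, archive_contract=true, cease_operations=true, log_budget=false, ping_server=true, reboot_node=true, reject_affidavit=false, sound_alarm=false, stow_gear=false); no atom is both obligatory and forbidden, so the set is consistent.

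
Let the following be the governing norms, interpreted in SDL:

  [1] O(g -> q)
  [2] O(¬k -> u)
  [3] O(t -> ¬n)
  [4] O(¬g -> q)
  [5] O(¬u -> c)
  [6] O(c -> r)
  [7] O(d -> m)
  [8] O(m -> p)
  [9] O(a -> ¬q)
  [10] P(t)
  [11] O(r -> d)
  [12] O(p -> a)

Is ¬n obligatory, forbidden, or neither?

Premise 3 is O(t -> ¬n), but O(t) is not derivable from the premises (the permission P(t) asserts only ¬O(¬t), not O(t)), so it does not yield O(¬n).
No premise or chain of K-axiom applications forces O(¬n), and none forces O(n). So ¬n is neither obligatory nor forbidden under these norms.

Neither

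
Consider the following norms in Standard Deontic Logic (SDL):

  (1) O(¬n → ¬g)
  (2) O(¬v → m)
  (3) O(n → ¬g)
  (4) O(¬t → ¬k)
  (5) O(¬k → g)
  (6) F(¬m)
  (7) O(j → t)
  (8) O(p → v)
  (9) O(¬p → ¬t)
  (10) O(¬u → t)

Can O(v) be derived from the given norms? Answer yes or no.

Premises 1 and 3 cover both cases: O(¬n → ¬g) and O(n → ¬g). Since ¬n ∨ n is a tautology, O(¬g) follows.
The contrapositive of premise 5 (O(¬k → g)) is O(¬g → k), and O(¬g) is already established, so O(k).
Premise 4 is O(¬t → ¬k); contrapositively O(k → t). Since O(k) holds, K gives O(t).
The contrapositive of premise 9 (O(¬p → ¬t)) is O(t → p), and O(t) is already established, so O(p).
Premise 8 is O(p → v); since O(p), deontic closure gives O(v).
Premises 2, 6, 7, 10 do not contribute to this derivation.
So O(v) follows.

Yes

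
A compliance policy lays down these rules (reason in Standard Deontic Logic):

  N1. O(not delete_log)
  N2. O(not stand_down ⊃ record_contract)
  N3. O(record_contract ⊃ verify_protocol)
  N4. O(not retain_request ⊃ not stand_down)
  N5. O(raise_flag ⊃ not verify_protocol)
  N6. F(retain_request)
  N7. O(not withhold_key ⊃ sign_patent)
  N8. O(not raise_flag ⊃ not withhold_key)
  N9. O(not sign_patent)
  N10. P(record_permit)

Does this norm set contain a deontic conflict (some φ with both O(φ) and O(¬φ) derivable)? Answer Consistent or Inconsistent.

Premise 9 states O(not sign_patent) outright.
Premise 7 is O(not withhold_key ⊃ sign_patent); contrapositively O(not sign_patent ⊃ withhold_key). Since O(not sign_patent) holds, K gives O(withhold_key).
Premise 8 is O(not raise_flag ⊃ not withhold_key); contrapositively O(withhold_key ⊃ raise_flag). Since O(withhold_key) holds, K gives O(raise_flag).
Applying K to premise 5 (O(raise_flag ⊃ not verify_protocol)) and O(raise_flag) yields O(not verify_protocol).
The contrapositive of premise 3 (O(record_contract ⊃ verify_protocol)) is O(not verify_protocol ⊃ not record_contract), and O(not verify_protocol) is already established, so O(not record_contract).
The contrapositive of premise 2 (O(not stand_down ⊃ record_contract)) is O(not record_contract ⊃ stand_down), and O(not record_contract) is already established, so O(stand_down).
Premise 4 is O(not retain_request ⊃ not stand_down); contrapositively O(stand_down ⊃ retain_request). Since O(stand_down) holds, K gives O(retain_request).
However, F(retain_request) at premise 6 amounts to O(not retain_request).
We now have both O(retain_request) and O(not retain_request) — retain_request is simultaneously obligatory and forbidden, violating the D-axiom.

Inconsistent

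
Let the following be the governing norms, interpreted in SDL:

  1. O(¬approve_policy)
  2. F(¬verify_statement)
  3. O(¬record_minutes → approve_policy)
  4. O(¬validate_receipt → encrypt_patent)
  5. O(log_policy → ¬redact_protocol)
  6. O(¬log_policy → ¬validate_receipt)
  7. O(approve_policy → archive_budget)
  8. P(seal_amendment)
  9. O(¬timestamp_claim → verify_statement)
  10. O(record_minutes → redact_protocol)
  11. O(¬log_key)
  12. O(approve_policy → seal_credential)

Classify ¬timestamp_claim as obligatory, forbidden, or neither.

Premise 9 is O(¬timestamp_claim → verify_statement); even if O(verify_statement) held, inferring O(¬timestamp_claim) would be affirming the consequent — invalid.
No premise or chain of K-axiom applications forces O(¬timestamp_claim), and none forces O(timestamp_claim). So ¬timestamp_claim is neither obligatory nor forbidden under these norms.

Neither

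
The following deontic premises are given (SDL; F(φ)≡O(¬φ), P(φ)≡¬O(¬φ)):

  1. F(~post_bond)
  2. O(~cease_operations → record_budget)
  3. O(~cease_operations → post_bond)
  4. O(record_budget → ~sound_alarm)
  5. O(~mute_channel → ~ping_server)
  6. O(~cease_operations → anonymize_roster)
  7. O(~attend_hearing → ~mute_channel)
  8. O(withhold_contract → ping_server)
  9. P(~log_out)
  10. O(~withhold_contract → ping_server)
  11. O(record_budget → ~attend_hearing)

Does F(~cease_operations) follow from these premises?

Premises 10 and 8 are O(~withhold_contract → ping_server) and O(withhold_contract → ping_server); every ideal world satisfies ~withhold_contract or withhold_contract, so in either case ping_server holds — hence O(ping_server).
Premise 5, O(~mute_channel → ~ping_server), contraposes to O(ping_server → mute_channel); with O(ping_server) we get O(mute_channel).
Premise 7 is O(~attend_hearing → ~mute_channel); contrapositively O(mute_channel → attend_hearing). Since O(mute_channel) holds, K gives O(attend_hearing).
The contrapositive of premise 11 (O(record_budget → ~attend_hearing)) is O(attend_hearing → ~record_budget), and O(attend_hearing) is already established, so O(~record_budget).
Premise 2 is O(~cease_operations → record_budget); contrapositively O(~record_budget → cease_operations). Since O(~record_budget) holds, K gives O(cease_operations).
Premises 1, 3, 4, 6, 9 do not contribute to this derivation.
So O(cease_operations) holds, i.e. F(~cease_operations). The claim follows.

Yes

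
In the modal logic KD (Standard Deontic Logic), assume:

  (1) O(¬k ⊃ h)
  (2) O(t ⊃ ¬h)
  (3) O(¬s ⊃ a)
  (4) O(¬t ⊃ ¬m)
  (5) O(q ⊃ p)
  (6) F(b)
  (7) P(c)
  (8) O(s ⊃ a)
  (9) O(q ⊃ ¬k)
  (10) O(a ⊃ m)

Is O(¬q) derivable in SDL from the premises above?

By case analysis on s: premise 8 gives O(s ⊃ a) and premise 3 gives O(¬s ⊃ a), so O(a) either way.
With premise 10, O(a ⊃ m), the K-axiom yields O(m).
The contrapositive of premise 4 (O(¬t ⊃ ¬m)) is O(m ⊃ t), and O(m) is already established, so O(t).
Premise 2 is O(t ⊃ ¬h); since O(t), deontic closure gives O(¬h).
The contrapositive of premise 1 (O(¬k ⊃ h)) is O(¬h ⊃ k), and O(¬h) is already established, so O(k).
Premise 9, O(q ⊃ ¬k), contraposes to O(k ⊃ ¬q); with O(k) we get O(¬q).
Premises 5, 6, 7 do not contribute to this derivation.
So O(¬q) follows.

Yes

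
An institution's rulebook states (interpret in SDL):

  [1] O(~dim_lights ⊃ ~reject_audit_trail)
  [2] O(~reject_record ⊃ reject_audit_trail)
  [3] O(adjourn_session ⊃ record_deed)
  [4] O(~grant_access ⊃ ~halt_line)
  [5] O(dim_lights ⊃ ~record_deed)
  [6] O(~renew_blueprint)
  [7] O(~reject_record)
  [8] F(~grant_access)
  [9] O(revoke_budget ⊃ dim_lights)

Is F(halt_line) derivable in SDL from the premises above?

Premise 4 is O(~grant_access ⊃ ~halt_line), but O(~grant_access) is not derivable from the premises, so it does not yield O(~halt_line).
No other premise forces O(~halt_line). An ideal world satisfying every premise can still have halt_line true, so F(halt_line) is not derivable.

No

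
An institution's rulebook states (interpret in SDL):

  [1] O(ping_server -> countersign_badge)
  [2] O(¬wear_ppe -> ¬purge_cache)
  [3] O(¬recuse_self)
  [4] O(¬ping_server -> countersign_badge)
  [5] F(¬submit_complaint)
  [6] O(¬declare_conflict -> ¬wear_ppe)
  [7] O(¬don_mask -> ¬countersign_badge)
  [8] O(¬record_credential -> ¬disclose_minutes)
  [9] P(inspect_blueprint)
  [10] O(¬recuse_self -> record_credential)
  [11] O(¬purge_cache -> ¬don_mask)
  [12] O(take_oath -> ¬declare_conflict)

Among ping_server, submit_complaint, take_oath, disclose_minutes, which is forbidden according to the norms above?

take_oath

Premises 4 and 1 cover both cases: O(¬ping_server -> countersign_badge) and O(ping_server -> countersign_badge). Since ¬ping_server ∨ ping_server is a tautology, O(countersign_badge) follows.
Premise 7 is O(¬don_mask -> ¬countersign_badge); contrapositively O(countersign_badge -> don_mask). Since O(countersign_badge) holds, K gives O(don_mask).
The contrapositive of premise 11 (O(¬purge_cache -> ¬don_mask)) is O(don_mask -> purge_cache), and O(don_mask) is already established, so O(purge_cache).
Premise 2, O(¬wear_ppe -> ¬purge_cache), contraposes to O(purge_cache -> wear_ppe); with O(purge_cache) we get O(wear_ppe).
Premise 6, O(¬declare_conflict -> ¬wear_ppe), contraposes to O(wear_ppe -> declare_conflict); with O(wear_ppe) we get O(declare_conflict).
The contrapositive of premise 12 (O(take_oath -> ¬declare_conflict)) is O(declare_conflict -> ¬take_oath), and O(declare_conflict) is already established, so O(¬take_oath).
So O(¬take_oath) holds, i.e. take_oath is forbidden. None of the other listed options is forbidden under the premises.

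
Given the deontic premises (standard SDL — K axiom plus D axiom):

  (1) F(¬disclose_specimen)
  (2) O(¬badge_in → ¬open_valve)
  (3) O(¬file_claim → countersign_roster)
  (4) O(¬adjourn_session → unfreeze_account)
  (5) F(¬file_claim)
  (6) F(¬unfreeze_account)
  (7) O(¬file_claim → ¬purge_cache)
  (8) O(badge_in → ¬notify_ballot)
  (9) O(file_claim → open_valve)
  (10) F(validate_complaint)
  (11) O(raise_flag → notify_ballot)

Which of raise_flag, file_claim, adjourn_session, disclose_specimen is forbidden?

F(¬file_claim) at premise 5 means O(file_claim).
Premise 9 is O(file_claim → open_valve); since O(file_claim), deontic closure gives O(open_valve).
The contrapositive of premise 2 (O(¬badge_in → ¬open_valve)) is O(open_valve → badge_in), and O(open_valve) is already established, so O(badge_in).
With premise 8, O(badge_in → ¬notify_ballot), the K-axiom yields O(¬notify_ballot).
The contrapositive of premise 11 (O(raise_flag → notify_ballot)) is O(¬notify_ballot → ¬raise_flag), and O(¬notify_ballot) is already established, so O(¬raise_flag).
So O(¬raise_flag) holds, i.e. raise_flag is forbidden. None of the other listed options is forbidden under the premises.

raise_flag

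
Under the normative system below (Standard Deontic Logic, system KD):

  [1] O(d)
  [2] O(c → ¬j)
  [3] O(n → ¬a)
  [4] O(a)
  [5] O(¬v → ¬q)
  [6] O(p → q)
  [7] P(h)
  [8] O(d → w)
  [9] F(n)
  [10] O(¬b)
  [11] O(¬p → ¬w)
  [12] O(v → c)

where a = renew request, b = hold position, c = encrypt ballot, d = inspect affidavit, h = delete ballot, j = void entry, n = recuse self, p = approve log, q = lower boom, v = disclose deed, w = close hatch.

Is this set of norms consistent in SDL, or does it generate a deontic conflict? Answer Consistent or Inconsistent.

Consistent

Premise 3 is O(n → ¬a), but O(n) is not derivable from the premises, so it does not yield O(¬a).
So O(¬a) is not derivable, and the apparent clash with O(a) does not arise.
A world satisfying every obligation exists (e.g. a=true, b=false, c=true, d=true, h=false, j=false, n=false, p=true, q=true, v=true, w=true); no atom is both obligatory and forbidden, so the set is consistent.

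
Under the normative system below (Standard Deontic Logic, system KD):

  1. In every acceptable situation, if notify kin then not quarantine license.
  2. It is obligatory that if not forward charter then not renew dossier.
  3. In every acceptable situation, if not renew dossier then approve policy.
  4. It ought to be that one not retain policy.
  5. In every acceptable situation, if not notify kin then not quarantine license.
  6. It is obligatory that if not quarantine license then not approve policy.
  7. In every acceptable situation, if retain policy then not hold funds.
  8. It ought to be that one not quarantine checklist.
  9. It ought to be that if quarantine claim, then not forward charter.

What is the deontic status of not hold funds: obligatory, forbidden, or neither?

Premise 7 is O(retain_policy → ¬hold_funds), but O(retain_policy) is not derivable from the premises, so it does not yield O(¬hold_funds).
No premise or chain of K-axiom applications forces O(¬hold_funds), and none forces O(hold_funds). So ¬hold_funds is neither obligatory nor forbidden under these norms.

Neither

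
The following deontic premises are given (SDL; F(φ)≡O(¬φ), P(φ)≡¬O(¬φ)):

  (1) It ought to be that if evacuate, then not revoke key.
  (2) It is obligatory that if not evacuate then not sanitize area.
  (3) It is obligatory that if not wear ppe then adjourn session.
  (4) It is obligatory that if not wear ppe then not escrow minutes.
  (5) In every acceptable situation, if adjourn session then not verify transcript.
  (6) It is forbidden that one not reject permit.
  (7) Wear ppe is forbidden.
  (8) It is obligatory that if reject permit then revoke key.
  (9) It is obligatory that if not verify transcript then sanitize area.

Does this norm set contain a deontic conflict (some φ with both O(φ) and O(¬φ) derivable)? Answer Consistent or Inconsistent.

Premise 6 is F(¬reject_permit), i.e. O(reject_permit).
Premise 8 is O(reject_permit → revoke_key); since O(reject_permit), deontic closure gives O(revoke_key).
Premise 1 is O(evacuate → ¬revoke_key); contrapositively O(revoke_key → ¬evacuate). Since O(revoke_key) holds, K gives O(¬evacuate).
With premise 2, O(¬evacuate → ¬sanitize_area), the K-axiom yields O(¬sanitize_area).
Premise 9 is O(¬verify_transcript → sanitize_area); contrapositively O(¬sanitize_area → verify_transcript). Since O(¬sanitize_area) holds, K gives O(verify_transcript).
Premise 5 is O(adjourn_session → ¬verify_transcript); contrapositively O(verify_transcript → ¬adjourn_session). Since O(verify_transcript) holds, K gives O(¬adjourn_session).
Premise 3, O(¬wear_ppe → adjourn_session), contraposes to O(¬adjourn_session → wear_ppe); with O(¬adjourn_session) we get O(wear_ppe).
However, F(wear_ppe) at premise 7 amounts to O(¬wear_ppe).
We now have both O(wear_ppe) and O(¬wear_ppe) — wear_ppe is simultaneously obligatory and forbidden, violating the D-axiom.

Inconsistent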